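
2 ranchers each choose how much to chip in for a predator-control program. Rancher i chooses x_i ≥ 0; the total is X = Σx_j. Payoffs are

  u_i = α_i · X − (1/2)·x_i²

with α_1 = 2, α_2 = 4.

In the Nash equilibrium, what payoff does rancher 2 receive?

Rancher i's FOC: ∂u_i/∂x_i = α_i − x_i = 0, so x_i* = α_i.
NE contributions = (2, 4); X = 6.
u_2 = α_2·X − ½·(x_2)² = 4·6 − ½·4² = 16.

16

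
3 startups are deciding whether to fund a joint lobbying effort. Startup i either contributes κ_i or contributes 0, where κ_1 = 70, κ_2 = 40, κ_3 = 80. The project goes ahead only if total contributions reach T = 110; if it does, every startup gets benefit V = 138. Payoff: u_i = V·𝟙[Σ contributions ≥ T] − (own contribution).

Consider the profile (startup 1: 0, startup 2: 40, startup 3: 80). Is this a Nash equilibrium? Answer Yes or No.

Total = 120 ≥ 110: provided.
Startup 1 (pledges 0, payoff 138): pledging 70 → total 190, payoff 68. No gain.
Startup 2 (pledges 40, payoff 98): dropping to 0 → total 80, payoff 0. No gain.
Startup 3 (pledges 80, payoff 58): dropping to 0 → total 40, payoff 0. No gain.

Yes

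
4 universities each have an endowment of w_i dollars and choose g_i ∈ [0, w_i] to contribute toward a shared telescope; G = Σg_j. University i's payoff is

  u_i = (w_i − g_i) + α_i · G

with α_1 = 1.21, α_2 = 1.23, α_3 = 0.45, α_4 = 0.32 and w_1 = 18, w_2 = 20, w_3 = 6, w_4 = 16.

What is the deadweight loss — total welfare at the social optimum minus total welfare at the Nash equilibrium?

48.62

∂u_i/∂g_i = α_i − 1, so university i contributes w_i if α_i > 1, else 0.
α_i > 1 for i ∈ {1, 2}; NE contributions (18, 20, 0, 0), G = 38.
W^NE = Σw_i − G^NE + (Σα_i)·G^NE = 60 + 2.21·38 = 143.98.
Planner: ∂(Σu_j)/∂g_i = Σα_j − 1 = 2.21 > 0, so everyone contributes w_i; G^SO = 60, W^SO = 60 + 2.21·60 = 192.6.
Deadweight loss = 48.62.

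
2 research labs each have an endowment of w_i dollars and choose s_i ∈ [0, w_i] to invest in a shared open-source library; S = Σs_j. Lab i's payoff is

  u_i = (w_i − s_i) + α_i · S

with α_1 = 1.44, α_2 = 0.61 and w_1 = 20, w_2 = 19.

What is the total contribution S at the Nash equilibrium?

∂u_i/∂s_i = α_i − 1, so lab i contributes w_i if α_i > 1, else 0.
α_i > 1 for i ∈ {1}; NE contributions (20, 0), S = 20.

20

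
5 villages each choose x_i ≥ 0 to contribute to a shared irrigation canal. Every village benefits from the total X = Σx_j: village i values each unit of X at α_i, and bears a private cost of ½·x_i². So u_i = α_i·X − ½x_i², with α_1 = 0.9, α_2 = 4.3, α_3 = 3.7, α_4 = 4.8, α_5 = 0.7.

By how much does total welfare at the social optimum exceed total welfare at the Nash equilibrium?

339.3

Village i's FOC: ∂u_i/∂x_i = α_i − x_i = 0, so x_i* = α_i.
NE contributions = (0.9, 4.3, 3.7, 4.8, 0.7); X = 14.4.
W^NE = (Σα)·X − ½Σα_i² = 14.4² − ½·56.52 = 179.1.
Planner sets x_i = Σα_j = 14.4 for every i, so X^SO = 5·14.4 = 72.
W^SO = (Σα)·X^SO − ½·5·(Σα)² = (5/2)·14.4² = 518.4.
Deadweight loss = W^SO − W^NE = 339.3.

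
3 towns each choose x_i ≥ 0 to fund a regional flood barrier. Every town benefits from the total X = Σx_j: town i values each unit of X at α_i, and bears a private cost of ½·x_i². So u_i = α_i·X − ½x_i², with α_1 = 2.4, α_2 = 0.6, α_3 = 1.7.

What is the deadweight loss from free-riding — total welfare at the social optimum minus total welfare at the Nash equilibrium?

Town i's FOC: ∂u_i/∂x_i = α_i − x_i = 0, so x_i* = α_i.
NE contributions = (2.4, 0.6, 1.7); X = 4.7.
W^NE = (Σα)·X − ½Σα_i² = 4.7² − ½·9.01 = 17.585.
Planner sets x_i = Σα_j = 4.7 for every i, so X^SO = 3·4.7 = 14.1.
W^SO = (Σα)·X^SO − ½·3·(Σα)² = (3/2)·4.7² = 33.135.
Deadweight loss = W^SO − W^NE = 15.55.

15.55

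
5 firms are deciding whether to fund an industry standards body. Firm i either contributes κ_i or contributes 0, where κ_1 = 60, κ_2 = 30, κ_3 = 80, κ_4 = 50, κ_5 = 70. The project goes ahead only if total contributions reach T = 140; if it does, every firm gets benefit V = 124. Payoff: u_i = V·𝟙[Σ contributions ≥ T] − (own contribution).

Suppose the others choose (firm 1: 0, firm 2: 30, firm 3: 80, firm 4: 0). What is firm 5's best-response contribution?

70

Others' total = 110. Contributing 70 brings total to 180 ≥ 140: gain V − κ_5 = 54.
Best response: 70.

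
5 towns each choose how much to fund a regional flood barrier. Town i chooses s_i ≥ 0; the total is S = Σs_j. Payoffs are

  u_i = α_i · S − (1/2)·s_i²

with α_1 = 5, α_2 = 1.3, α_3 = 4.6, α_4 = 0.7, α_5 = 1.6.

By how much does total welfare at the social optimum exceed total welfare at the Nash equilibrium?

Town i's FOC: ∂u_i/∂s_i = α_i − s_i = 0, so s_i* = α_i.
NE contributions = (5, 1.3, 4.6, 0.7, 1.6); S = 13.2.
W^NE = (Σα)·S − ½Σα_i² = 13.2² − ½·50.9 = 148.79.
Planner sets s_i = Σα_j = 13.2 for every i, so S^SO = 5·13.2 = 66.
W^SO = (Σα)·S^SO − ½·5·(Σα)² = (5/2)·13.2² = 435.6.
Deadweight loss = W^SO − W^NE = 286.81.

286.81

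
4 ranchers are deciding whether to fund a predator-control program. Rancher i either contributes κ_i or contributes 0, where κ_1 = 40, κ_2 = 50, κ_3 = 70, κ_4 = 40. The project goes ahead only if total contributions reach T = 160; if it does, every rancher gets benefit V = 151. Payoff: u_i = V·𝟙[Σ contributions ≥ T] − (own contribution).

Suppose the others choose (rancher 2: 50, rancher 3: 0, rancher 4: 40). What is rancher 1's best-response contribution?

0

Others' total = 90. Even contributing 40 gives 130 < 160: no benefit either way.
Best response: 0.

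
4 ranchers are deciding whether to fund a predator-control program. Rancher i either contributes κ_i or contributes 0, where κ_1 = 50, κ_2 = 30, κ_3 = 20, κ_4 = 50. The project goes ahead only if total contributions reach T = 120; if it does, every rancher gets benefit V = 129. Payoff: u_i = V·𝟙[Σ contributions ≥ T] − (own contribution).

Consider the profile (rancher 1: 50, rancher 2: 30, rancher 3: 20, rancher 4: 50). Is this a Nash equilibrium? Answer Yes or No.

Total = 150 ≥ 120: provided.
Rancher 1 (pledges 50, payoff 79): dropping to 0 → total 100, payoff 0. No gain.
Rancher 2 (pledges 30, payoff 99): dropping to 0 → total 120, payoff 129. Profitable deviation.

No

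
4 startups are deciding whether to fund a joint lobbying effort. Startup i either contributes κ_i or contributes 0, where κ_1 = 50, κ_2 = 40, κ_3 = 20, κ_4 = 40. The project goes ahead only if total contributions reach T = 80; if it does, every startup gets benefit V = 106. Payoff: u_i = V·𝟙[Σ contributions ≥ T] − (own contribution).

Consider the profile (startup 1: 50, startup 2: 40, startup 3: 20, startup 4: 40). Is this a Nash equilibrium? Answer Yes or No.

Total = 150 ≥ 80: provided.
Startup 1 (pledges 50, payoff 56): dropping to 0 → total 100, payoff 106. Profitable deviation.

No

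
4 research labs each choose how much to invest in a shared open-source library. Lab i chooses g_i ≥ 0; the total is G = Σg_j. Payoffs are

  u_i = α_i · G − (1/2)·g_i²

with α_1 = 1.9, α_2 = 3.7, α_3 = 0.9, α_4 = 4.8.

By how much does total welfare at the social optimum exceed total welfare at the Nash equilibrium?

Lab i's FOC: ∂u_i/∂g_i = α_i − g_i = 0, so g_i* = α_i.
NE contributions = (1.9, 3.7, 0.9, 4.8); G = 11.3.
W^NE = (Σα)·G − ½Σα_i² = 11.3² − ½·41.15 = 107.115.
Planner sets g_i = Σα_j = 11.3 for every i, so G^SO = 4·11.3 = 45.2.
W^SO = (Σα)·G^SO − ½·4·(Σα)² = (4/2)·11.3² = 255.38.
Deadweight loss = W^SO − W^NE = 148.265.

148.265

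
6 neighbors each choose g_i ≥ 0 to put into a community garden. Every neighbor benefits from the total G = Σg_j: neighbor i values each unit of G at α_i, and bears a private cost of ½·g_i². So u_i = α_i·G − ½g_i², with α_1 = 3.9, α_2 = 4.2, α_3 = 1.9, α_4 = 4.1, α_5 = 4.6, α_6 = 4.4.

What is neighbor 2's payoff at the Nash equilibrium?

Neighbor i's FOC: ∂u_i/∂g_i = α_i − g_i = 0, so g_i* = α_i.
NE contributions = (3.9, 4.2, 1.9, 4.1, 4.6, 4.4); G = 23.1.
u_2 = α_2·G − ½·(g_2)² = 4.2·23.1 − ½·4.2² = 88.2.

88.2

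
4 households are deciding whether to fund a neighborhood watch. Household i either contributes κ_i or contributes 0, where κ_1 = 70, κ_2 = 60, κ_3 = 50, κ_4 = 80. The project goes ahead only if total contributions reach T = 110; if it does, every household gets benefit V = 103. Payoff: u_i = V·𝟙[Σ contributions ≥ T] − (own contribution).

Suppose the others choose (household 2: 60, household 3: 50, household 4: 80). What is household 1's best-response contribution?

0

Others' total = 190 ≥ 110; contributing adds cost 70 for no extra benefit.
Best response: 0.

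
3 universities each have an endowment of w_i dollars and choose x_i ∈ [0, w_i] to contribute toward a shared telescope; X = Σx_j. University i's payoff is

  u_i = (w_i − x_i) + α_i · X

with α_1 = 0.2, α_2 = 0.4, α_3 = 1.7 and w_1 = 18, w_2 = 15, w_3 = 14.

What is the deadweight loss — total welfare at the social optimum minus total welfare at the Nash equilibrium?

42.9

∂u_i/∂x_i = α_i − 1, so university i contributes w_i if α_i > 1, else 0.
α_i > 1 for i ∈ {3}; NE contributions (0, 0, 14), X = 14.
W^NE = Σw_i − X^NE + (Σα_i)·X^NE = 47 + 1.3·14 = 65.2.
Planner: ∂(Σu_j)/∂x_i = Σα_j − 1 = 1.3 > 0, so everyone contributes w_i; X^SO = 47, W^SO = 47 + 1.3·47 = 108.1.
Deadweight loss = 42.9.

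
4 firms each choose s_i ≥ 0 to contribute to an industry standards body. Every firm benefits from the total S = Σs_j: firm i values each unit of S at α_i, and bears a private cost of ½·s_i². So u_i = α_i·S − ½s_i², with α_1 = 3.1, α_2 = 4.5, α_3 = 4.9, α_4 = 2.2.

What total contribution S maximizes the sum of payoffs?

58.8

Planner FOC: ∂(Σu_j)/∂s_i = (Σα_j) − s_i = 0, so s_i^SO = Σα_j = 14.7 for every i; S^SO = 58.8.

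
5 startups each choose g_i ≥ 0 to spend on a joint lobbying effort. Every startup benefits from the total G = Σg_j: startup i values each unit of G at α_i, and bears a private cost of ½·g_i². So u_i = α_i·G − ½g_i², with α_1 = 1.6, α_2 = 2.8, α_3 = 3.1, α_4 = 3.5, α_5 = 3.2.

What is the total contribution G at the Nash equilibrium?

Startup i's FOC: ∂u_i/∂g_i = α_i − g_i = 0, so g_i* = α_i.
NE contributions = (1.6, 2.8, 3.1, 3.5, 3.2); G = 14.2.

14.2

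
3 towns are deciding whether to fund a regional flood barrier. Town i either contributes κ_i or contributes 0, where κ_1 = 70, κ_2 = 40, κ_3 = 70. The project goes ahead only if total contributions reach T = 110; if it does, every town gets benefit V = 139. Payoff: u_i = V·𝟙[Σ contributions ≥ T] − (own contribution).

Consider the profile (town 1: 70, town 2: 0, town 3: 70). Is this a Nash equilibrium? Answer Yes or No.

Total = 140 ≥ 110: provided.
Town 1 (pledges 70, payoff 69): dropping to 0 → total 70, payoff 0. No gain.
Town 2 (pledges 0, payoff 139): pledging 40 → total 180, payoff 99. No gain.
Town 3 (pledges 70, payoff 69): dropping to 0 → total 70, payoff 0. No gain.

Yes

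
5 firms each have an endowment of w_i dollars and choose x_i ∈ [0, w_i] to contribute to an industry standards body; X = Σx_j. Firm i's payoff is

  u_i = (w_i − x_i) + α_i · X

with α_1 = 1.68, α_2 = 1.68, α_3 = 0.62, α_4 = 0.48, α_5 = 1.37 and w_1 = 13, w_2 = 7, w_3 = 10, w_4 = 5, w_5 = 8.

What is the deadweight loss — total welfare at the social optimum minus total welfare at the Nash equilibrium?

∂u_i/∂x_i = α_i − 1, so firm i contributes w_i if α_i > 1, else 0.
α_i > 1 for i ∈ {1, 2, 5}; NE contributions (13, 7, 0, 0, 8), X = 28.
W^NE = Σw_i − X^NE + (Σα_i)·X^NE = 43 + 4.83·28 = 178.24.
Planner: ∂(Σu_j)/∂x_i = Σα_j − 1 = 4.83 > 0, so everyone contributes w_i; X^SO = 43, W^SO = 43 + 4.83·43 = 250.69.
Deadweight loss = 72.45.

72.45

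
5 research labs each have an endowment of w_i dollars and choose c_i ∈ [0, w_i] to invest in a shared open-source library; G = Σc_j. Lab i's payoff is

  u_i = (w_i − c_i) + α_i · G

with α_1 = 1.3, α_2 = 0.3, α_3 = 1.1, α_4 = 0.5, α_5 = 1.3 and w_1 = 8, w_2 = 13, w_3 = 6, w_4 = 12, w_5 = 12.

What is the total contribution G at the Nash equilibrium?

26

∂u_i/∂c_i = α_i − 1, so lab i contributes w_i if α_i > 1, else 0.
α_i > 1 for i ∈ {1, 3, 5}; NE contributions (8, 0, 6, 0, 12), G = 26.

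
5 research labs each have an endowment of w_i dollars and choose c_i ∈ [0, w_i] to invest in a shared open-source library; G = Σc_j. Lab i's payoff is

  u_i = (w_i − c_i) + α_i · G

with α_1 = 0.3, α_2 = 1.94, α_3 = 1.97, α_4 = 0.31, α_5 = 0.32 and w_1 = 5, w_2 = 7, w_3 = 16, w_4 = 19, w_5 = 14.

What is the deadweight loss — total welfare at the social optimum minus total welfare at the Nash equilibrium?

145.92

∂u_i/∂c_i = α_i − 1, so lab i contributes w_i if α_i > 1, else 0.
α_i > 1 for i ∈ {2, 3}; NE contributions (0, 7, 16, 0, 0), G = 23.
W^NE = Σw_i − G^NE + (Σα_i)·G^NE = 61 + 3.84·23 = 149.32.
Planner: ∂(Σu_j)/∂c_i = Σα_j − 1 = 3.84 > 0, so everyone contributes w_i; G^SO = 61, W^SO = 61 + 3.84·61 = 295.24.
Deadweight loss = 145.92.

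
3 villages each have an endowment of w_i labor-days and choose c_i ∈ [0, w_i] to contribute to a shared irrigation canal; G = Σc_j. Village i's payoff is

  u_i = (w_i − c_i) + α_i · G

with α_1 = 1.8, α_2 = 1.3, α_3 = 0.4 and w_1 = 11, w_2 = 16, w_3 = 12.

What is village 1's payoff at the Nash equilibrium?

∂u_i/∂c_i = α_i − 1, so village i contributes w_i if α_i > 1, else 0.
α_i > 1 for i ∈ {1, 2}; NE contributions (11, 16, 0), G = 27.
u_1 = (11 − 11) + 1.8·27 = 48.6.

48.6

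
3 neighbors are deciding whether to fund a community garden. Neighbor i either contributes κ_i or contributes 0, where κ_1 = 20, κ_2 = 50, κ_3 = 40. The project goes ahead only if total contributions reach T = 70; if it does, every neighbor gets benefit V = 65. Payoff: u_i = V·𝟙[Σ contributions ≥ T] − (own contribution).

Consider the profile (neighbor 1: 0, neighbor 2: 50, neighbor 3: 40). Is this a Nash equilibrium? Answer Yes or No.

Yes

Total = 90 ≥ 70: provided.
Neighbor 1 (pledges 0, payoff 65): pledging 20 → total 110, payoff 45. No gain.
Neighbor 2 (pledges 50, payoff 15): dropping to 0 → total 40, payoff 0. No gain.
Neighbor 3 (pledges 40, payoff 25): dropping to 0 → total 50, payoff 0. No gain.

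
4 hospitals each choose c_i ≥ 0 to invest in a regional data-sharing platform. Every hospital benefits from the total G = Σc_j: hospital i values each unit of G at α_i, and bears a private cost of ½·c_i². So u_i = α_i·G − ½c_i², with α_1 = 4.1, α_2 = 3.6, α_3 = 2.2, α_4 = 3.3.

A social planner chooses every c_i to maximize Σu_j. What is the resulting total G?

Planner FOC: ∂(Σu_j)/∂c_i = (Σα_j) − c_i = 0, so c_i^SO = Σα_j = 13.2 for every i; G^SO = 52.8.

52.8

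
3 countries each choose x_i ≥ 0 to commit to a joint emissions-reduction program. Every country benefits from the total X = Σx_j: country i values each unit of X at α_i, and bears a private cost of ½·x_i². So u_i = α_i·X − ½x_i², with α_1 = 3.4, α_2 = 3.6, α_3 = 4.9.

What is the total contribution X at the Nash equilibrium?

11.9

Country i's FOC: ∂u_i/∂x_i = α_i − x_i = 0, so x_i* = α_i.
NE contributions = (3.4, 3.6, 4.9); X = 11.9.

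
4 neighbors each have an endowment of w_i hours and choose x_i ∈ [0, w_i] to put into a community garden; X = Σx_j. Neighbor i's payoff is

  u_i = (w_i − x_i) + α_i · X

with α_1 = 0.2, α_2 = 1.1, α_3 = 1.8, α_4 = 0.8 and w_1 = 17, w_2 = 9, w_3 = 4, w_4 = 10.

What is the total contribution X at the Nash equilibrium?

13

∂u_i/∂x_i = α_i − 1, so neighbor i contributes w_i if α_i > 1, else 0.
α_i > 1 for i ∈ {2, 3}; NE contributions (0, 9, 4, 0), X = 13.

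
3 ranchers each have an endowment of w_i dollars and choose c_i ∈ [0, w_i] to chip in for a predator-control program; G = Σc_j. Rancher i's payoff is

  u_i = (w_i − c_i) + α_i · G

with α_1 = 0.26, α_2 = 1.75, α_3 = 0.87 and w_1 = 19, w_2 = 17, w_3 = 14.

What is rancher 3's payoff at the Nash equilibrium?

28.79

∂u_i/∂c_i = α_i − 1, so rancher i contributes w_i if α_i > 1, else 0.
α_i > 1 for i ∈ {2}; NE contributions (0, 17, 0), G = 17.
u_3 = (14 − 0) + 0.87·17 = 28.79.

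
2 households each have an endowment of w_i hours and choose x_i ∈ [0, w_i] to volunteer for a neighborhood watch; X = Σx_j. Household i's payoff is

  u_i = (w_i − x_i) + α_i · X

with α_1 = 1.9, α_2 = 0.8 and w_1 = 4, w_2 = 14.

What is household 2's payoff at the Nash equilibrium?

∂u_i/∂x_i = α_i − 1, so household i contributes w_i if α_i > 1, else 0.
α_i > 1 for i ∈ {1}; NE contributions (4, 0), X = 4.
u_2 = (14 − 0) + 0.8·4 = 17.2.

17.2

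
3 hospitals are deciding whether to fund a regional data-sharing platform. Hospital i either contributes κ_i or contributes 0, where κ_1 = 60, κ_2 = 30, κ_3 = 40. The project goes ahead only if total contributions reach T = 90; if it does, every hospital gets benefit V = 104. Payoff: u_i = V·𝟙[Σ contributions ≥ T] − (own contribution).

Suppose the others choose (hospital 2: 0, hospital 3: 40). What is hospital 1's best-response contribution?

Others' total = 40. Contributing 60 brings total to 100 ≥ 90: gain V − κ_1 = 44.
Best response: 60.

60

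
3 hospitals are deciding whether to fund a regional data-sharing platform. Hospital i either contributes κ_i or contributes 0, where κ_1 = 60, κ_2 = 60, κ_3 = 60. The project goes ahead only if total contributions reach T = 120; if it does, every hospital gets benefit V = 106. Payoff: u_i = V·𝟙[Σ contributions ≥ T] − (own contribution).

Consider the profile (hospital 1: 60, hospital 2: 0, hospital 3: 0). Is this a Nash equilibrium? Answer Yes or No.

No

Total = 60 < 120: not provided.
Hospital 1 (pledges 60, payoff -60): dropping to 0 → total 0, payoff 0. Profitable deviation.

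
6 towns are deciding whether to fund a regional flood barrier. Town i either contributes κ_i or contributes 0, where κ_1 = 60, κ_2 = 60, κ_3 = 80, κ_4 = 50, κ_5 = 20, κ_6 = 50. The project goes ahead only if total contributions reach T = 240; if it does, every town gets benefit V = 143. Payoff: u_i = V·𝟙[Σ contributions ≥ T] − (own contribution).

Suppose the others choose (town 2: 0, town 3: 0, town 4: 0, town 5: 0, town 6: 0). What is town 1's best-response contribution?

Others' total = 0. Even contributing 60 gives 60 < 240: no benefit either way.
Best response: 0.

0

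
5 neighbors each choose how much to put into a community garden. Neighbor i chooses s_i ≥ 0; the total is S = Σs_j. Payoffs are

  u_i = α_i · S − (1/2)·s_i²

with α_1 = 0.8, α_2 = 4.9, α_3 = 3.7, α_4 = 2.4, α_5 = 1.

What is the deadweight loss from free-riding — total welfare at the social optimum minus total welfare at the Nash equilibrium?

268.31

Neighbor i's FOC: ∂u_i/∂s_i = α_i − s_i = 0, so s_i* = α_i.
NE contributions = (0.8, 4.9, 3.7, 2.4, 1); S = 12.8.
W^NE = (Σα)·S − ½Σα_i² = 12.8² − ½·45.1 = 141.29.
Planner sets s_i = Σα_j = 12.8 for every i, so S^SO = 5·12.8 = 64.
W^SO = (Σα)·S^SO − ½·5·(Σα)² = (5/2)·12.8² = 409.6.
Deadweight loss = W^SO − W^NE = 268.31.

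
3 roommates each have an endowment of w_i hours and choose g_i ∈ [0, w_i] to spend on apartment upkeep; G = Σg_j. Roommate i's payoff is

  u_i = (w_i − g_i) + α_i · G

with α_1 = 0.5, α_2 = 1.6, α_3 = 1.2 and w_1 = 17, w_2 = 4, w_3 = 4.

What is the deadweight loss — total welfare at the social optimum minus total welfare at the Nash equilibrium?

39.1

∂u_i/∂g_i = α_i − 1, so roommate i contributes w_i if α_i > 1, else 0.
α_i > 1 for i ∈ {2, 3}; NE contributions (0, 4, 4), G = 8.
W^NE = Σw_i − G^NE + (Σα_i)·G^NE = 25 + 2.3·8 = 43.4.
Planner: ∂(Σu_j)/∂g_i = Σα_j − 1 = 2.3 > 0, so everyone contributes w_i; G^SO = 25, W^SO = 25 + 2.3·25 = 82.5.
Deadweight loss = 39.1.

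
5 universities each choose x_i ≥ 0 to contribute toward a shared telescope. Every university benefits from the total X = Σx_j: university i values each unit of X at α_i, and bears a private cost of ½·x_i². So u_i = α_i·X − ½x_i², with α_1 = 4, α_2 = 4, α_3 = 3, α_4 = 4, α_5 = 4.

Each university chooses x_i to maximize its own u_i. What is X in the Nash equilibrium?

19

University i's FOC: ∂u_i/∂x_i = α_i − x_i = 0, so x_i* = α_i.
NE contributions = (4, 4, 3, 4, 4); X = 19.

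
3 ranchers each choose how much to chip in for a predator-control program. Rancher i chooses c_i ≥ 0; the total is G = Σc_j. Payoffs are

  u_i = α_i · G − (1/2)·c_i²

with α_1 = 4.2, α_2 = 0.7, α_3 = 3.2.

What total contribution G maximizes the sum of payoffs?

24.3

Planner FOC: ∂(Σu_j)/∂c_i = (Σα_j) − c_i = 0, so c_i^SO = Σα_j = 8.1 for every i; G^SO = 24.3.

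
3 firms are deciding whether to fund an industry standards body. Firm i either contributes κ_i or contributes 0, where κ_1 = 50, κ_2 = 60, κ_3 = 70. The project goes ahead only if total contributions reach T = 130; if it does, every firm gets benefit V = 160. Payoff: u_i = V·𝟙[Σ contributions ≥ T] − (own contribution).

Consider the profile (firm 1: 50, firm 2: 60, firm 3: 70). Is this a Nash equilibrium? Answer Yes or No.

Total = 180 ≥ 130: provided.
Firm 1 (pledges 50, payoff 110): dropping to 0 → total 130, payoff 160. Profitable deviation.

No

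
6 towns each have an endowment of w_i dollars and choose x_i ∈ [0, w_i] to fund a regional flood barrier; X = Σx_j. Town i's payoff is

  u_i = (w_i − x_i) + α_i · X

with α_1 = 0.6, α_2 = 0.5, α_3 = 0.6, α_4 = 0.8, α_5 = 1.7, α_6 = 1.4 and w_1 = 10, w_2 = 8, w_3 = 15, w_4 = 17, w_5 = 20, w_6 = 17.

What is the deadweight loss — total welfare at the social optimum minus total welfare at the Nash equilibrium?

230

∂u_i/∂x_i = α_i − 1, so town i contributes w_i if α_i > 1, else 0.
α_i > 1 for i ∈ {5, 6}; NE contributions (0, 0, 0, 0, 20, 17), X = 37.
W^NE = Σw_i − X^NE + (Σα_i)·X^NE = 87 + 4.6·37 = 257.2.
Planner: ∂(Σu_j)/∂x_i = Σα_j − 1 = 4.6 > 0, so everyone contributes w_i; X^SO = 87, W^SO = 87 + 4.6·87 = 487.2.
Deadweight loss = 230.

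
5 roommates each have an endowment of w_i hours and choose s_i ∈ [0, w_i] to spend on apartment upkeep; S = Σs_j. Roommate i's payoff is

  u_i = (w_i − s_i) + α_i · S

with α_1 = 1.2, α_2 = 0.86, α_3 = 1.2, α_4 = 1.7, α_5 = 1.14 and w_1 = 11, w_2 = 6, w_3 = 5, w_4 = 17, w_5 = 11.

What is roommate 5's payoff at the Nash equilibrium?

50.16

∂u_i/∂s_i = α_i − 1, so roommate i contributes w_i if α_i > 1, else 0.
α_i > 1 for i ∈ {1, 3, 4, 5}; NE contributions (11, 0, 5, 17, 11), S = 44.
u_5 = (11 − 11) + 1.14·44 = 50.16.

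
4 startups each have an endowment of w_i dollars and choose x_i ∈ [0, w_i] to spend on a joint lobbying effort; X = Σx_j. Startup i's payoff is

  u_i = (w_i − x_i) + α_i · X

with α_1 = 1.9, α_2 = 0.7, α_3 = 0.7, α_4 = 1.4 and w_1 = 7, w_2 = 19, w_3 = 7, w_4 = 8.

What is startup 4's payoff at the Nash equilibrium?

∂u_i/∂x_i = α_i − 1, so startup i contributes w_i if α_i > 1, else 0.
α_i > 1 for i ∈ {1, 4}; NE contributions (7, 0, 0, 8), X = 15.
u_4 = (8 − 8) + 1.4·15 = 21.

21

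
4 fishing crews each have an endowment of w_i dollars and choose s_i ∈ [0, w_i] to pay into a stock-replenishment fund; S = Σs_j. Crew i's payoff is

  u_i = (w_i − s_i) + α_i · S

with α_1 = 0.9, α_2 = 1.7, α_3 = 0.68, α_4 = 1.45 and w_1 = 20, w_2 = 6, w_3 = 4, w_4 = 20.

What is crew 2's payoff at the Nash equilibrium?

∂u_i/∂s_i = α_i − 1, so crew i contributes w_i if α_i > 1, else 0.
α_i > 1 for i ∈ {2, 4}; NE contributions (0, 6, 0, 20), S = 26.
u_2 = (6 − 6) + 1.7·26 = 44.2.

44.2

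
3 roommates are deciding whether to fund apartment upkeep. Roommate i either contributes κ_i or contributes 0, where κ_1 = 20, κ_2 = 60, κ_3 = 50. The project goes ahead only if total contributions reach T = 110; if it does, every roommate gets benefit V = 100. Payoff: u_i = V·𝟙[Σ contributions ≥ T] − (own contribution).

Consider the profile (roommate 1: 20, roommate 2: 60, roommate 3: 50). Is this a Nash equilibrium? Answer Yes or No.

Total = 130 ≥ 110: provided.
Roommate 1 (pledges 20, payoff 80): dropping to 0 → total 110, payoff 100. Profitable deviation.

No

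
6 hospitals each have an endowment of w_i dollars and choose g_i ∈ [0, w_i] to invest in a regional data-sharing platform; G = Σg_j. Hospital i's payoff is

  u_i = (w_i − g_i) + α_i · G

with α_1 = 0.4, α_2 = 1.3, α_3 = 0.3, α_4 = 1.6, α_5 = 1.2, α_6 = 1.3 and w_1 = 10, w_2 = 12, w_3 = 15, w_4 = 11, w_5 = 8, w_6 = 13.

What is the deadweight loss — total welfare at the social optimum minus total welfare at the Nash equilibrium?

∂u_i/∂g_i = α_i − 1, so hospital i contributes w_i if α_i > 1, else 0.
α_i > 1 for i ∈ {2, 4, 5, 6}; NE contributions (0, 12, 0, 11, 8, 13), G = 44.
W^NE = Σw_i − G^NE + (Σα_i)·G^NE = 69 + 5.1·44 = 293.4.
Planner: ∂(Σu_j)/∂g_i = Σα_j − 1 = 5.1 > 0, so everyone contributes w_i; G^SO = 69, W^SO = 69 + 5.1·69 = 420.9.
Deadweight loss = 127.5.

127.5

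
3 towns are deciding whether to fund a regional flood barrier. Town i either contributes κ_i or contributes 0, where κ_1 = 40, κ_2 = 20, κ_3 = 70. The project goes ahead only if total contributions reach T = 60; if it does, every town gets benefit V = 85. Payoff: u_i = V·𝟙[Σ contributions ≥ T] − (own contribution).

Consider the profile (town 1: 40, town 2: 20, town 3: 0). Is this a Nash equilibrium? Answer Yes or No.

Yes

Total = 60 ≥ 60: provided.
Town 1 (pledges 40, payoff 45): dropping to 0 → total 20, payoff 0. No gain.
Town 2 (pledges 20, payoff 65): dropping to 0 → total 40, payoff 0. No gain.
Town 3 (pledges 0, payoff 85): pledging 70 → total 130, payoff 15. No gain.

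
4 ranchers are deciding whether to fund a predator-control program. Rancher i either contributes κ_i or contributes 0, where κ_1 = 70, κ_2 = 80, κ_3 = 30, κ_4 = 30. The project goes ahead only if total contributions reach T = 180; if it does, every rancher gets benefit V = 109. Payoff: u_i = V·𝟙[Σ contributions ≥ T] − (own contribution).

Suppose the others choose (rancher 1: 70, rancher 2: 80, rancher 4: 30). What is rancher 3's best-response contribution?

0

Others' total = 180 ≥ 180; contributing adds cost 30 for no extra benefit.
Best response: 0.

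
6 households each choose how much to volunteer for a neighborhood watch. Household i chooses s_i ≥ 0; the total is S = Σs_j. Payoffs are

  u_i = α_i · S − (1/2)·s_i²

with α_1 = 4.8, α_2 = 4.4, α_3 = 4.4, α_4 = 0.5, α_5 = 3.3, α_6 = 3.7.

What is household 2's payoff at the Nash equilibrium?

83.16

Household i's FOC: ∂u_i/∂s_i = α_i − s_i = 0, so s_i* = α_i.
NE contributions = (4.8, 4.4, 4.4, 0.5, 3.3, 3.7); S = 21.1.
u_2 = α_2·S − ½·(s_2)² = 4.4·21.1 − ½·4.4² = 83.16.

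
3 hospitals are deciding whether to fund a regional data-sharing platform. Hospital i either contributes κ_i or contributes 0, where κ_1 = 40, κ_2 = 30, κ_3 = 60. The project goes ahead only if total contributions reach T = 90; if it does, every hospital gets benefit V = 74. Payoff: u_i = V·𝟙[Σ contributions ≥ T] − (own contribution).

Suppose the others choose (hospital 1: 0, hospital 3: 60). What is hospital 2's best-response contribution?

30

Others' total = 60. Contributing 30 brings total to 90 ≥ 90: gain V − κ_2 = 44.
Best response: 30.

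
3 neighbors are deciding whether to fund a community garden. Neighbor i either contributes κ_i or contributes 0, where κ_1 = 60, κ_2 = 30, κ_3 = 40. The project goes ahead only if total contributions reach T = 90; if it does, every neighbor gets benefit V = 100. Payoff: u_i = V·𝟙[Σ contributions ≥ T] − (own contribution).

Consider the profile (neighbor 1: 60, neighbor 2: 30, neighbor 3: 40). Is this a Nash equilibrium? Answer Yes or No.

No

Total = 130 ≥ 90: provided.
Neighbor 1 (pledges 60, payoff 40): dropping to 0 → total 70, payoff 0. No gain.
Neighbor 2 (pledges 30, payoff 70): dropping to 0 → total 100, payoff 100. Profitable deviation.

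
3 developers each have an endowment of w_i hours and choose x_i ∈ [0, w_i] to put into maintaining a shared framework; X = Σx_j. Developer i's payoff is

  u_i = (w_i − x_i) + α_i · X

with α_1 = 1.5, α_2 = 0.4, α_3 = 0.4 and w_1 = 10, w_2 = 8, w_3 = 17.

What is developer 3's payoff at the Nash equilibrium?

21

∂u_i/∂x_i = α_i − 1, so developer i contributes w_i if α_i > 1, else 0.
α_i > 1 for i ∈ {1}; NE contributions (10, 0, 0), X = 10.
u_3 = (17 − 0) + 0.4·10 = 21.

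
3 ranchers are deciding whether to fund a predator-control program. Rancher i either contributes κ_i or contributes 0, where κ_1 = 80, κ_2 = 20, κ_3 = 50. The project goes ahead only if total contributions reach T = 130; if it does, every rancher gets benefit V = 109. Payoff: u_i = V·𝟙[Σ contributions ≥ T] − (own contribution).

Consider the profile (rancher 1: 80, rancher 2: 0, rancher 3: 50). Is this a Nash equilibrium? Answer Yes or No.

Total = 130 ≥ 130: provided.
Rancher 1 (pledges 80, payoff 29): dropping to 0 → total 50, payoff 0. No gain.
Rancher 2 (pledges 0, payoff 109): pledging 20 → total 150, payoff 89. No gain.
Rancher 3 (pledges 50, payoff 59): dropping to 0 → total 80, payoff 0. No gain.

Yes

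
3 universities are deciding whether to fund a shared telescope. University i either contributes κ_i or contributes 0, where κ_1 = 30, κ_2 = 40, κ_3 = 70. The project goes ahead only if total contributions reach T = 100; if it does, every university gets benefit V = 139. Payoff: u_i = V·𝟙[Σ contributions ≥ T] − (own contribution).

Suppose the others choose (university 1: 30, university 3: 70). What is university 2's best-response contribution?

Others' total = 100 ≥ 100; contributing adds cost 40 for no extra benefit.
Best response: 0.

0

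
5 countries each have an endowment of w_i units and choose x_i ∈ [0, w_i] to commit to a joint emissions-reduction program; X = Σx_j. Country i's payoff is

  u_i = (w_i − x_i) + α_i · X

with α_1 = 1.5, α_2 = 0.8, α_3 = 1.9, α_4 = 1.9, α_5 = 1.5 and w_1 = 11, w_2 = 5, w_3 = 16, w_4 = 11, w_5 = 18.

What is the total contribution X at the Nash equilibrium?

56

∂u_i/∂x_i = α_i − 1, so country i contributes w_i if α_i > 1, else 0.
α_i > 1 for i ∈ {1, 3, 4, 5}; NE contributions (11, 0, 16, 11, 18), X = 56.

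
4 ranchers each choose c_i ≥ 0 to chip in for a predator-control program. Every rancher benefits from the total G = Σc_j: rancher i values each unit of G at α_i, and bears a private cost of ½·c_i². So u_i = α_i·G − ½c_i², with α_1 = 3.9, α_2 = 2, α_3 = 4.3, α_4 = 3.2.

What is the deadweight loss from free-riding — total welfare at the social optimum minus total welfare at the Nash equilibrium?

Rancher i's FOC: ∂u_i/∂c_i = α_i − c_i = 0, so c_i* = α_i.
NE contributions = (3.9, 2, 4.3, 3.2); G = 13.4.
W^NE = (Σα)·G − ½Σα_i² = 13.4² − ½·47.94 = 155.59.
Planner sets c_i = Σα_j = 13.4 for every i, so G^SO = 4·13.4 = 53.6.
W^SO = (Σα)·G^SO − ½·4·(Σα)² = (4/2)·13.4² = 359.12.
Deadweight loss = W^SO − W^NE = 203.53.

203.53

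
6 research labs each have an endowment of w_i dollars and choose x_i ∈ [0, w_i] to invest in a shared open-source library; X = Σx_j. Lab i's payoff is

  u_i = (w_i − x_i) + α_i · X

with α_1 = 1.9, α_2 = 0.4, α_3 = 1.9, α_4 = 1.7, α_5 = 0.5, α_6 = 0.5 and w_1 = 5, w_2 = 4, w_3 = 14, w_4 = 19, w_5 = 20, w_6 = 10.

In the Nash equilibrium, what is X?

38

∂u_i/∂x_i = α_i − 1, so lab i contributes w_i if α_i > 1, else 0.
α_i > 1 for i ∈ {1, 3, 4}; NE contributions (5, 0, 14, 19, 0, 0), X = 38.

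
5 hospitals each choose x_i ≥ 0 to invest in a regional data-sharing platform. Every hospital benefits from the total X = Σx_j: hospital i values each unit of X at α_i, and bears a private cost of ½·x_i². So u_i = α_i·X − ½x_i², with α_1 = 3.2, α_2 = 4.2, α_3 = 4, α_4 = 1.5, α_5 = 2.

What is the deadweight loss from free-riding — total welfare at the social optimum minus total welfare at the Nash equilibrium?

Hospital i's FOC: ∂u_i/∂x_i = α_i − x_i = 0, so x_i* = α_i.
NE contributions = (3.2, 4.2, 4, 1.5, 2); X = 14.9.
W^NE = (Σα)·X − ½Σα_i² = 14.9² − ½·50.13 = 196.945.
Planner sets x_i = Σα_j = 14.9 for every i, so X^SO = 5·14.9 = 74.5.
W^SO = (Σα)·X^SO − ½·5·(Σα)² = (5/2)·14.9² = 555.025.
Deadweight loss = W^SO − W^NE = 358.08.

358.08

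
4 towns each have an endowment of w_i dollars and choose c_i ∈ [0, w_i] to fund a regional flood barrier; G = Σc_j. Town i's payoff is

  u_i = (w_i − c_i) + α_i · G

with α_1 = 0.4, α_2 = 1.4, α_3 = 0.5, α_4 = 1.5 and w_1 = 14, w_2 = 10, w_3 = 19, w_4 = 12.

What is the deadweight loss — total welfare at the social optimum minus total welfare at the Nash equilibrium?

92.4

∂u_i/∂c_i = α_i − 1, so town i contributes w_i if α_i > 1, else 0.
α_i > 1 for i ∈ {2, 4}; NE contributions (0, 10, 0, 12), G = 22.
W^NE = Σw_i − G^NE + (Σα_i)·G^NE = 55 + 2.8·22 = 116.6.
Planner: ∂(Σu_j)/∂c_i = Σα_j − 1 = 2.8 > 0, so everyone contributes w_i; G^SO = 55, W^SO = 55 + 2.8·55 = 209.
Deadweight loss = 92.4.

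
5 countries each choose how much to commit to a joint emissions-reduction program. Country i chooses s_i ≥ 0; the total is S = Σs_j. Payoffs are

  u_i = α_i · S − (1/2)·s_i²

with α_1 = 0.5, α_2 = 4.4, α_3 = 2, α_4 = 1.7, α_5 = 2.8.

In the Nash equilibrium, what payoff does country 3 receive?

Country i's FOC: ∂u_i/∂s_i = α_i − s_i = 0, so s_i* = α_i.
NE contributions = (0.5, 4.4, 2, 1.7, 2.8); S = 11.4.
u_3 = α_3·S − ½·(s_3)² = 2·11.4 − ½·2² = 20.8.

20.8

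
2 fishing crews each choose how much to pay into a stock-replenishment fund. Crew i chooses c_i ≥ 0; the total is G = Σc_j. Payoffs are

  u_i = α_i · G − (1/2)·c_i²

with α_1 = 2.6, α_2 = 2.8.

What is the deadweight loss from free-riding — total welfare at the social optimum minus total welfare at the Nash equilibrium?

Crew i's FOC: ∂u_i/∂c_i = α_i − c_i = 0, so c_i* = α_i.
NE contributions = (2.6, 2.8); G = 5.4.
W^NE = (Σα)·G − ½Σα_i² = 5.4² − ½·14.6 = 21.86.
Planner sets c_i = Σα_j = 5.4 for every i, so G^SO = 2·5.4 = 10.8.
W^SO = (Σα)·G^SO − ½·2·(Σα)² = (2/2)·5.4² = 29.16.
Deadweight loss = W^SO − W^NE = 7.3.

7.3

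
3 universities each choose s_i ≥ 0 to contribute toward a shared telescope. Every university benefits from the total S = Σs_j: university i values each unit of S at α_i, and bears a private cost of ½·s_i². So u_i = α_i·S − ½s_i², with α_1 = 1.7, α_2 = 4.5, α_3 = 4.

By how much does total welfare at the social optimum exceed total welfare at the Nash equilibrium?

71.59

University i's FOC: ∂u_i/∂s_i = α_i − s_i = 0, so s_i* = α_i.
NE contributions = (1.7, 4.5, 4); S = 10.2.
W^NE = (Σα)·S − ½Σα_i² = 10.2² − ½·39.14 = 84.47.
Planner sets s_i = Σα_j = 10.2 for every i, so S^SO = 3·10.2 = 30.6.
W^SO = (Σα)·S^SO − ½·3·(Σα)² = (3/2)·10.2² = 156.06.
Deadweight loss = W^SO − W^NE = 71.59.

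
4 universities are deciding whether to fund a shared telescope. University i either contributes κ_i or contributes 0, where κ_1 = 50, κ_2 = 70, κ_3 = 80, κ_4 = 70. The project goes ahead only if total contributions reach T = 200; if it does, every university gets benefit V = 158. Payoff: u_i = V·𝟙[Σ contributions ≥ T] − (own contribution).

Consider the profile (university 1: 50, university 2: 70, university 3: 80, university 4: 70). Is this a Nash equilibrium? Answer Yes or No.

No

Total = 270 ≥ 200: provided.
University 1 (pledges 50, payoff 108): dropping to 0 → total 220, payoff 158. Profitable deviation.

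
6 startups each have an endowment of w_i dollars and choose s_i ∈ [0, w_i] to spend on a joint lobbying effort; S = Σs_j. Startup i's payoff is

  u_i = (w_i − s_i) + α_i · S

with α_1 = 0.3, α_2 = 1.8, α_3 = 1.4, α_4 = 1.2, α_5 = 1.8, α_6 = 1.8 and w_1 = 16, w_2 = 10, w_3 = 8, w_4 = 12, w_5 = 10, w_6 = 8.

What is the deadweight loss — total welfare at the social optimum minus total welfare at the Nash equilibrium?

∂u_i/∂s_i = α_i − 1, so startup i contributes w_i if α_i > 1, else 0.
α_i > 1 for i ∈ {2, 3, 4, 5, 6}; NE contributions (0, 10, 8, 12, 10, 8), S = 48.
W^NE = Σw_i − S^NE + (Σα_i)·S^NE = 64 + 7.3·48 = 414.4.
Planner: ∂(Σu_j)/∂s_i = Σα_j − 1 = 7.3 > 0, so everyone contributes w_i; S^SO = 64, W^SO = 64 + 7.3·64 = 531.2.
Deadweight loss = 116.8.

116.8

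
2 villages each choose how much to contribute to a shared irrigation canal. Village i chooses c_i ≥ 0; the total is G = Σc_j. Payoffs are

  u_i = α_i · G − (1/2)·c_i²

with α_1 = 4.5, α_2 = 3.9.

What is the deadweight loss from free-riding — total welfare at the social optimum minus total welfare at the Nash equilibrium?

Village i's FOC: ∂u_i/∂c_i = α_i − c_i = 0, so c_i* = α_i.
NE contributions = (4.5, 3.9); G = 8.4.
W^NE = (Σα)·G − ½Σα_i² = 8.4² − ½·35.46 = 52.83.
Planner sets c_i = Σα_j = 8.4 for every i, so G^SO = 2·8.4 = 16.8.
W^SO = (Σα)·G^SO − ½·2·(Σα)² = (2/2)·8.4² = 70.56.
Deadweight loss = W^SO − W^NE = 17.73.

17.73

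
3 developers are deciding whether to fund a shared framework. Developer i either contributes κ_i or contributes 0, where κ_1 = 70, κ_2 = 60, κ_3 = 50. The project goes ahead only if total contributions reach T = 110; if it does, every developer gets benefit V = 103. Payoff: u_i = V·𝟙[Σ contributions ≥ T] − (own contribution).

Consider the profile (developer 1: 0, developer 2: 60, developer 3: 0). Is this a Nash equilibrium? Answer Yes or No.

Total = 60 < 110: not provided.
Developer 1 (pledges 0, payoff 0): pledging 70 → total 130, payoff 33. Profitable deviation.

No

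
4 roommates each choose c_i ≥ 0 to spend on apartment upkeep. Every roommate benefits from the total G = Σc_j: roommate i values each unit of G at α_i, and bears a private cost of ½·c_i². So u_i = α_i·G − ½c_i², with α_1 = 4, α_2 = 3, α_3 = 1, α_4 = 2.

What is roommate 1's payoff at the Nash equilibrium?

32

Roommate i's FOC: ∂u_i/∂c_i = α_i − c_i = 0, so c_i* = α_i.
NE contributions = (4, 3, 1, 2); G = 10.
u_1 = α_1·G − ½·(c_1)² = 4·10 − ½·4² = 32.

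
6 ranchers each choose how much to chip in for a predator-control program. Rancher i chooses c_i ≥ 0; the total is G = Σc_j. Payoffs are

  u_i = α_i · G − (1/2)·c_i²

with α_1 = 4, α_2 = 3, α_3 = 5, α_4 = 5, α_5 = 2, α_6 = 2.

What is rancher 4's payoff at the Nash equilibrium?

92.5

Rancher i's FOC: ∂u_i/∂c_i = α_i − c_i = 0, so c_i* = α_i.
NE contributions = (4, 3, 5, 5, 2, 2); G = 21.
u_4 = α_4·G − ½·(c_4)² = 5·21 − ½·5² = 92.5.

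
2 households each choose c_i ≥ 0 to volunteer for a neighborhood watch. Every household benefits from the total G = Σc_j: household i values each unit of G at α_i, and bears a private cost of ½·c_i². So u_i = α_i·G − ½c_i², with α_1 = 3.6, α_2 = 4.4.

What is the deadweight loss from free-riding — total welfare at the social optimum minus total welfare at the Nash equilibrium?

Household i's FOC: ∂u_i/∂c_i = α_i − c_i = 0, so c_i* = α_i.
NE contributions = (3.6, 4.4); G = 8.
W^NE = (Σα)·G − ½Σα_i² = 8² − ½·32.32 = 47.84.
Planner sets c_i = Σα_j = 8 for every i, so G^SO = 2·8 = 16.
W^SO = (Σα)·G^SO − ½·2·(Σα)² = (2/2)·8² = 64.
Deadweight loss = W^SO − W^NE = 16.16.

16.16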